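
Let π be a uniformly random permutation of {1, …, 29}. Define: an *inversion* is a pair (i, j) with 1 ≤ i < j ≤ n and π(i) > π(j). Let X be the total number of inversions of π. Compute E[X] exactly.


Write X = Σ X_I over the C(29, 2) = 406 pairs i < j, with X_I the indicator of one inversion.
There are 406 indicators.
For each fixed pair i < j, the values π(i) and π(j) are two distinct elements of {1, …, 29} in uniformly random order; by symmetry P[π(i) > π(j)] = 1/2.
By linearity: E[X] = 406 · (1/2) = C(29, 2) · (1/2) = 406/2 = 203 ≈ 203.00000.

E[X] = 203 = 203.00000.


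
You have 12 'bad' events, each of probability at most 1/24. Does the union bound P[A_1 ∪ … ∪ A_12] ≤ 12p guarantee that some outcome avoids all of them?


Union bound: P[∪_{i=1}^{12} A_i] ≤ Σ_i P[A_i] ≤ 12·p = 12·(1/24) = 1/2.
Numerically: 1/2 ≈ 0.5000000.
Is 1/2 < 1? YES.
Since P[∪ A_i] ≤ 1/2 < 1, the complement has P[∩ A_i^c] ≥ 1 − 1/2 = 1/2 > 0, so some outcome avoids every A_i.

12·p = 1/2 ≈ 0.5000000; existence CERTIFIED by the union bound.


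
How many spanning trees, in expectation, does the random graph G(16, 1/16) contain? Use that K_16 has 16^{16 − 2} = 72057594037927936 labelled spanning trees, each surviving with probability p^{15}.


K_16 has 16^{16 − 2} = 72057594037927936 labelled spanning trees.
For each such spanning tree H, let X_H = 1 if all 15 edges of H are present in G. Then P[X_H = 1] = p^{15} = (1/16)^{15} = 1/1152921504606846976.
Summing the indicators: E[X] = Σ_H E[X_H] = 72057594037927936 · p^{15} = 72057594037927936 · 1/1152921504606846976 = 1/16.
Numerically: E[X] ≈ 0.0625.

E[X] = 72057594037927936 · (1/16)^{15} = 1/16 ≈ 0.0625.


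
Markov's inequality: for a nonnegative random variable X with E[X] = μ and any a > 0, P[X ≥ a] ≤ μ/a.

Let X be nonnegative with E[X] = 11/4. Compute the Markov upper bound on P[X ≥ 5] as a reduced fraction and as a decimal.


μ = E[X] = 11/4, a = 5.
Markov: P[X ≥ 5] ≤ μ/a = (11/4)/5 = 11/20.
Numerically: ≈ 0.550.
(Since a = 5 > μ = 2.750, the bound 11/20 is < 1 and informative.)

P[X ≥ 5] ≤ 11/20 ≈ 0.550.


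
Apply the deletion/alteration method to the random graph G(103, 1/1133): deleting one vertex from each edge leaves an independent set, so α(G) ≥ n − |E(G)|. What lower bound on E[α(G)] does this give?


E[|E(G)|] = C(103, 2)·p = 5253 · (1/1133) = 51/11.
E[α(G)] ≥ n − E[|E(G)|] = 103 − 51/11 = 1082/11.
Numerically: ≈ 98.3636.
(This is only a lower bound; the true E[α(G)] may be larger.)

E[α(G)] ≥ 1082/11 ≈ 98.3636.


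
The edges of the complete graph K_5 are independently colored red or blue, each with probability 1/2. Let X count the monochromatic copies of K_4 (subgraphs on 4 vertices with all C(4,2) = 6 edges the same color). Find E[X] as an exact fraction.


Let X = Σ_S X_S over the C(5, 4) = 5 subsets S of size 4, where X_S = 1 if the K_4 on S is monochromatic.
For a fixed S, the K_4 on S has C(4, 2) = 6 edges. P[all 6 edges red] = (1/2)^6, and likewise for blue, so P[monochromatic] = 2·(1/2)^6 = 2^{1 − 6} = 1/32.
By linearity: E[X] = C(5, 4) · 2^{1 − 6} = 5 · 1/32 = 5/32.
Numerically: E[X] ≈ 0.156.

E[X] = C(5,4)·2^(1−C(4,2)) = 5/32 ≈ 0.156.


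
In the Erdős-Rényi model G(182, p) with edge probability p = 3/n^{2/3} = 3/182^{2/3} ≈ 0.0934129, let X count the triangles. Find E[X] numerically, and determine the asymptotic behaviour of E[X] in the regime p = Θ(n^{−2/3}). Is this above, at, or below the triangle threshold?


Number of potential triangles: C(182, 3) = 988260.
Each occurs with probability p³ ≈ (0.0934129)³ ≈ 8.15118947e-04.
By linearity: E[X] = C(182, 3)·p³ ≈ 988260 · 8.15118947e-04 ≈ 805.549451.
Since α = 2/3 < 1, p = c/n^{2/3} ≫ 1/n is above the triangle threshold p ~ 1/n. Asymptotically E[X] ~ (c³/6)·n^{3(1−α)} = (3³/6)·n^{1} → ∞; triangles are abundant w.h.p.

E[X] ≈ 805.549451; in regime p = Θ(1/n^{2/3}) E[X] diverges (above the triangle threshold p ~ 1/n).


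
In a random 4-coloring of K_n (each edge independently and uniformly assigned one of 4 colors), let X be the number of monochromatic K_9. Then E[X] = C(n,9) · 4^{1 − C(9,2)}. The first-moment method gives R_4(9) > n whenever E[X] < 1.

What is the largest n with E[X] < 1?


We need C(n, 9) · 4^{1 − 36} < 1, i.e. C(n, 9) < 4^{36 − 1} = 1180591620717411303424.
Check values of n near the boundary:
  n = 910: C(910, 9) = 1133378248346922788210; 1133378248346922788210 < 1180591620717411303424? YES
  n = 911: C(911, 9) = 1144686900492291197405; 1144686900492291197405 < 1180591620717411303424? YES
  n = 912: C(912, 9) = 1156095740032081475120; 1156095740032081475120 < 1180591620717411303424? YES
  n = 913: C(913, 9) = 1167605542753639808390; 1167605542753639808390 < 1180591620717411303424? YES
  n = 914: C(914, 9) = 1179217089587653905932; 1179217089587653905932 < 1180591620717411303424? YES
  n = 915: C(915, 9) = 1190931166636537885130; 1190931166636537885130 < 1180591620717411303424? NO
  n = 916: C(916, 9) = 1202748565202942340440; 1202748565202942340440 < 1180591620717411303424? NO
  n = 917: C(917, 9) = 1214670081818390006810; 1214670081818390006810 < 1180591620717411303424? NO
The largest n with C(n, 9) < 1180591620717411303424 is n = 914 (where E[X] = 294804272396913476483/295147905179352825856 ≈ 0.998836). Hence R_4(9) > 914, i.e. R_4(9) ≥ 915.

Largest n = 914; hence R_4(9) > 914.


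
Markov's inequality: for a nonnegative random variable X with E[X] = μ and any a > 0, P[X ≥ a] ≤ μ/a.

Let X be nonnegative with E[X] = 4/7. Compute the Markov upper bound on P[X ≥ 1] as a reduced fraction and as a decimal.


μ = E[X] = 4/7, a = 1.
Markov: P[X ≥ 1] ≤ μ/a = (4/7)/1 = 4/7.
Numerically: ≈ 0.571429.
(Since a = 1 > μ = 0.571429, the bound 4/7 is < 1 and informative.)

P[X ≥ 1] ≤ 4/7 ≈ 0.571429.


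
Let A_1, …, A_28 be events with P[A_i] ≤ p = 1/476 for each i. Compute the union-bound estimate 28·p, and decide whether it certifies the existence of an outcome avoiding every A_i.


Union bound: P[∪_{i=1}^{28} A_i] ≤ Σ_i P[A_i] ≤ 28·p = 28·(1/476) = 1/17.
Numerically: 1/17 ≈ 0.05882.
Is 1/17 < 1? YES.
Since P[∪ A_i] ≤ 1/17 < 1, the complement has P[∩ A_i^c] ≥ 1 − 1/17 = 16/17 > 0, so some outcome avoids every A_i.

28·p = 1/17 ≈ 0.05882; existence CERTIFIED by the union bound.


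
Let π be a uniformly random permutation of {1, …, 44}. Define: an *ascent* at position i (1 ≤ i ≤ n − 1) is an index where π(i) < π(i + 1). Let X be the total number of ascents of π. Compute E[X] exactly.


Write X = Σ X_I over i = 1, …, 43, with X_I the indicator of one ascent.
There are 43 indicators.
For each fixed i, the pair (π(i), π(i+1)) is a uniformly random ordered pair of distinct values from {1, …, 44}; by symmetry P[π(i) < π(i+1)] = 1/2.
By linearity: E[X] = 43 · (1/2) = (44 − 1) · (1/2) = 43/2 ≈ 21.500.

E[X] = 43/2 = 21.500.


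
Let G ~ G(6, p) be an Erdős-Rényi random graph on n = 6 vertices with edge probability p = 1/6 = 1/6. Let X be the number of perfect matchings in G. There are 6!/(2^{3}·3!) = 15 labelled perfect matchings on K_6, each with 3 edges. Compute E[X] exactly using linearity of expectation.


K_6 has 6!/(2^{3}·3!) = 15 labelled perfect matchings.
For each such perfect matching H, let X_H = 1 if all 3 edges of H are present in G. Then P[X_H = 1] = p^{3} = (1/6)^{3} = 1/216.
By linearity: E[X] = Σ_H E[X_H] = 15 · p^{3} = 15 · 1/216 = 5/72.
Numerically: E[X] ≈ 0.06944.

E[X] = 15 · (1/6)^{3} = 5/72 ≈ 0.06944.


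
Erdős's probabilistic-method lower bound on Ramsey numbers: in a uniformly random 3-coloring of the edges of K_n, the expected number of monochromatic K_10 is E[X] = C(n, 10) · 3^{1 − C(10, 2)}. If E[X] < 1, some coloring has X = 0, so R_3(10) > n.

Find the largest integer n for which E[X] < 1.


We need C(n, 10) · 3^{1 − 45} < 1, i.e. C(n, 10) < 3^{45 − 1} = 984770902183611232881.
Check values of n near the boundary:
  n = 570: C(570, 10) = 921524823451961408691; 921524823451961408691 < 984770902183611232881? YES
  n = 571: C(571, 10) = 937951290893172842001; 937951290893172842001 < 984770902183611232881? YES
  n = 572: C(572, 10) = 954640815642161682606; 954640815642161682606 < 984770902183611232881? YES
  n = 573: C(573, 10) = 971597135635805762226; 971597135635805762226 < 984770902183611232881? YES
  n = 574: C(574, 10) = 988824035203816502691; 988824035203816502691 < 984770902183611232881? NO
The largest n with C(n, 10) < 984770902183611232881 is n = 573 (where E[X] = 35985079097622435638/36472996377170786403 ≈ 0.987). Hence R_3(10) > 573, i.e. R_3(10) ≥ 574.

Largest n = 573; hence R_3(10) > 573.


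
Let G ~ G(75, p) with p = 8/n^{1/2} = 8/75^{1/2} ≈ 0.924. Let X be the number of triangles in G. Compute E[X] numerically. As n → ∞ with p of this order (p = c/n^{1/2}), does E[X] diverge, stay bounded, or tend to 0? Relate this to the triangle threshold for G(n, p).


Number of potential triangles: C(75, 3) = 67525.
Each occurs with probability p³ ≈ (0.924)³ ≈ 7.88276e-01.
By linearity: E[X] = C(75, 3)·p³ ≈ 67525 · 7.88276e-01 ≈ 53228.308.
Since α = 1/2 < 1, p = c/n^{1/2} ≫ 1/n is above the triangle threshold p ~ 1/n. Asymptotically E[X] ~ (c³/6)·n^{3(1−α)} = (8³/6)·n^{1.5} → ∞; triangles are abundant w.h.p.

E[X] ≈ 53228.308; in regime p = Θ(1/n^{1/2}) E[X] diverges (above the triangle threshold p ~ 1/n).


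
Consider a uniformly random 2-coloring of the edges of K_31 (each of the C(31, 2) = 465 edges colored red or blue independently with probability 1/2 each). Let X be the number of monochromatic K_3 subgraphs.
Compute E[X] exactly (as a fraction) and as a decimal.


Let X = Σ_S X_S over the C(31, 3) = 4495 subsets S of size 3, where X_S = 1 if the K_3 on S is monochromatic.
For a fixed S, the K_3 on S has C(3, 2) = 3 edges. P[all 3 edges red] = (1/2)^3, and likewise for blue, so P[monochromatic] = 2·(1/2)^3 = 2^{1 − 3} = 1/4.
Summing: E[X] = C(31, 3) · 2^{1 − 3} = 4495 · 1/4 = 4495/4.
Numerically: E[X] ≈ 1123.750000.

E[X] = C(31,3)·2^(1−C(3,2)) = 4495/4 ≈ 1123.750000.


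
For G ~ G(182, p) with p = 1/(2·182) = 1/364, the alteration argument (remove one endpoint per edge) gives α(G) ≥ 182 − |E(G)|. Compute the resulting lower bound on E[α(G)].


E[|E(G)|] = C(182, 2)·p = 16471 · (1/364) = 181/4.
E[α(G)] ≥ n − E[|E(G)|] = 182 − 181/4 = 547/4.
Numerically: ≈ 136.750000.
(This is only a lower bound; the true E[α(G)] may be larger.)

E[α(G)] ≥ 547/4 ≈ 136.750000.


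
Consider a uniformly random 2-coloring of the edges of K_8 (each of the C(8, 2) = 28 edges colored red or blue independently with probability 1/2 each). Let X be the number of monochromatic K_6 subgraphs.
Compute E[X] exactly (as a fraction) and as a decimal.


Let X = Σ_S X_S over the C(8, 6) = 28 subsets S of size 6, where X_S = 1 if the K_6 on S is monochromatic.
For a fixed S, the K_6 on S has C(6, 2) = 15 edges. P[all 15 edges red] = (1/2)^15, and likewise for blue, so P[monochromatic] = 2·(1/2)^15 = 2^{1 − 15} = 1/16384.
Summing: E[X] = C(8, 6) · 2^{1 − 15} = 28 · 1/16384 = 7/4096.
Numerically: E[X] ≈ 0.002.

E[X] = C(8,6)·2^(1−C(6,2)) = 7/4096 ≈ 0.002.


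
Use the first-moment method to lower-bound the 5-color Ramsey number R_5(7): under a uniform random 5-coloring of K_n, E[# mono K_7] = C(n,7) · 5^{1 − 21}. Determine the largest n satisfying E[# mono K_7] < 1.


We need C(n, 7) · 5^{1 − 21} < 1, i.e. C(n, 7) < 5^{21 − 1} = 95367431640625.
Check values of n near the boundary:
  n = 337: C(337, 7) = 91989916924632; 91989916924632 < 95367431640625? YES
  n = 338: C(338, 7) = 93935323022736; 93935323022736 < 95367431640625? YES
  n = 339: C(339, 7) = 95915887062372; 95915887062372 < 95367431640625? NO
  n = 340: C(340, 7) = 97932136940560; 97932136940560 < 95367431640625? NO
The largest n with C(n, 7) < 95367431640625 is n = 338 (where E[X] = 93935323022736/95367431640625 ≈ 0.984983). Hence R_5(7) > 338, i.e. R_5(7) ≥ 339.

Largest n = 338; hence R_5(7) > 338.


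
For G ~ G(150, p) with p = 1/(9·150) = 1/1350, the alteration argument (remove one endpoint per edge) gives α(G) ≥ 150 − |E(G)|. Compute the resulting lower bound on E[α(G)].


E[|E(G)|] = C(150, 2)·p = 11175 · (1/1350) = 149/18.
E[α(G)] ≥ n − E[|E(G)|] = 150 − 149/18 = 2551/18.
Numerically: ≈ 141.72222.
(This is only a lower bound; the true E[α(G)] may be larger.)

E[α(G)] ≥ 2551/18 ≈ 141.72222.


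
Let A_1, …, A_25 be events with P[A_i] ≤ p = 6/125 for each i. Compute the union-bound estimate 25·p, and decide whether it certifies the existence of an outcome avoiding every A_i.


Union bound: P[∪_{i=1}^{25} A_i] ≤ Σ_i P[A_i] ≤ 25·p = 25·(6/125) = 6/5.
Numerically: 6/5 ≈ 1.200000.
Is 6/5 < 1? NO.
Since the bound 6/5 is ≥ 1, the union bound is uninformative here; it does NOT by itself certify existence.

25·p = 6/5 ≈ 1.200000; existence NOT certified by the union bound.


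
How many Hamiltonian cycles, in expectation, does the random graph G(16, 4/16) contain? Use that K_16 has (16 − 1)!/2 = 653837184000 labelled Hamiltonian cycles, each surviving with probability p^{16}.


K_16 has (16 − 1)!/2 = 653837184000 labelled Hamiltonian cycles.
For each such Hamiltonian cycle H, let X_H = 1 if all 16 edges of H are present in G. Then P[X_H = 1] = p^{16} = (1/4)^{16} = 1/4294967296.
By linearity: E[X] = Σ_H E[X_H] = 653837184000 · p^{16} = 653837184000 · 1/4294967296 = 638512875/4194304.
Numerically: E[X] ≈ 152.

E[X] = 653837184000 · (1/4)^{16} = 638512875/4194304 ≈ 152.


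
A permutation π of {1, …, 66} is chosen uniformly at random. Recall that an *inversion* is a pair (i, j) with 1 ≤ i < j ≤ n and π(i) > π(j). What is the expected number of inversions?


Write X = Σ X_I over the C(66, 2) = 2145 pairs i < j, with X_I the indicator of one inversion.
There are 2145 indicators.
For each fixed pair i < j, the values π(i) and π(j) are two distinct elements of {1, …, 66} in uniformly random order; by symmetry P[π(i) > π(j)] = 1/2.
By linearity: E[X] = 2145 · (1/2) = C(66, 2) · (1/2) = 2145/2 = 2145/2 ≈ 1072.500000.

E[X] = 2145/2 = 1072.500000.


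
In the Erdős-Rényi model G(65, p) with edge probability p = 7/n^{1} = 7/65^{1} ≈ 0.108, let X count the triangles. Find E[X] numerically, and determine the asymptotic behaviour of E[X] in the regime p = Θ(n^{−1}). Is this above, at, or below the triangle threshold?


Number of potential triangles: C(65, 3) = 43680.
Each occurs with probability p³ ≈ (0.108)³ ≈ 1.24898e-03.
By linearity: E[X] = C(65, 3)·p³ ≈ 43680 · 1.24898e-03 ≈ 54.555.
Here α = 1, so p = 7/n is exactly at the triangle threshold p ~ 1/n. Asymptotically E[X] → c³/6 = 7³/6 = 343/6 ≈ 57.167, a bounded constant. In this regime the triangle count is asymptotically Poisson(c³/6).

E[X] ≈ 54.555; in regime p = Θ(1/n^{1}) E[X] stays bounded (at the triangle threshold p ~ 1/n).


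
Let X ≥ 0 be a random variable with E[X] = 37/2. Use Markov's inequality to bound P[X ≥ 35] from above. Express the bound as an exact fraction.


μ = E[X] = 37/2, a = 35.
Markov: P[X ≥ 35] ≤ μ/a = (37/2)/35 = 37/70.
Numerically: ≈ 0.528571.
(Since a = 35 > μ = 18.500000, the bound 37/70 is < 1 and informative.)

P[X ≥ 35] ≤ 37/70 ≈ 0.528571.


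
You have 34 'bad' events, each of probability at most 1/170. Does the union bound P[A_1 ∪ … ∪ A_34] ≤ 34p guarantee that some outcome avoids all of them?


Union bound: P[∪_{i=1}^{34} A_i] ≤ Σ_i P[A_i] ≤ 34·p = 34·(1/170) = 1/5.
Numerically: 1/5 ≈ 0.2000.
Is 1/5 < 1? YES.
Since P[∪ A_i] ≤ 1/5 < 1, the complement has P[∩ A_i^c] ≥ 1 − 1/5 = 4/5 > 0, so some outcome avoids every A_i.

34·p = 1/5 ≈ 0.2000; existence CERTIFIED by the union bound.


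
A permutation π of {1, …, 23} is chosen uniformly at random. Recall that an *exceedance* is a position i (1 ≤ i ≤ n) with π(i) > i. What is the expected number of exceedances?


Write X = Σ_{i=1}^{23} X_i, where X_i = 1_{π(i) > i}.
For each fixed i, π(i) is uniform over {1, …, 23} (marginal of a uniform permutation), so P[π(i) > i] = (n − i)/n. Summing: Σ_{i=1}^{23} (n − i)/n = (0 + 1 + … + 22)/23 = 23(23 − 1)/(2·23) = (23 − 1)/2.
Hence E[X] = Σ_{i=1}^{23} (23 − i)/23 = 11 ≈ 11.00000.

E[X] = 11 = 11.00000.


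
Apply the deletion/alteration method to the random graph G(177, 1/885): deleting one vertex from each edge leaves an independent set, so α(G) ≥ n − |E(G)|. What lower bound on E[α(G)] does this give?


E[|E(G)|] = C(177, 2)·p = 15576 · (1/885) = 88/5.
E[α(G)] ≥ n − E[|E(G)|] = 177 − 88/5 = 797/5.
Numerically: ≈ 159.40000.
(This is only a lower bound; the true E[α(G)] may be larger.)

E[α(G)] ≥ 797/5 ≈ 159.40000.


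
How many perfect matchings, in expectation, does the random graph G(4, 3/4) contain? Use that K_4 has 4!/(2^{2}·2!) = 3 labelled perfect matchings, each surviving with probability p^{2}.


K_4 has 4!/(2^{2}·2!) = 3 labelled perfect matchings.
For each such perfect matching H, let X_H = 1 if all 2 edges of H are present in G. Then P[X_H = 1] = p^{2} = (3/4)^{2} = 9/16.
Summing the indicators: E[X] = Σ_H E[X_H] = 3 · p^{2} = 3 · 9/16 = 27/16.
Numerically: E[X] ≈ 1.69.

E[X] = 3 · (3/4)^{2} = 27/16 ≈ 1.69.


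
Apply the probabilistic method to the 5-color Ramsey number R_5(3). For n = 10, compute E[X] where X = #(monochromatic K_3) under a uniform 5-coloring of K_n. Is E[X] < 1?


E[X] = C(10, 3) · 5^{1 − 3} = 120 · 5^{−2} = 120/25.
As a reduced fraction: E[X] = 24/5 ≈ 4.8000000.
Is E[X] < 1? NO.
Since E[X] ≥ 1, the first-moment bound is inconclusive at n = 10; it does NOT by itself certify R_5(3) > 10.

E[X] = 24/5 ≈ 4.8000000; E[X] ≥ 1; first-moment method inconclusive here.


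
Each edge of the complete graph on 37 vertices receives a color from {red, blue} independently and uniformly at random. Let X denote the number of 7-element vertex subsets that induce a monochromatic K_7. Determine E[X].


Let X = Σ_S X_S over the C(37, 7) = 10295472 subsets S of size 7, where X_S = 1 if the K_7 on S is monochromatic.
For a fixed S, the K_7 on S has C(7, 2) = 21 edges. P[all 21 edges red] = (1/2)^21, and likewise for blue, so P[monochromatic] = 2·(1/2)^21 = 2^{1 − 21} = 1/1048576.
Summing: E[X] = C(37, 7) · 2^{1 − 21} = 10295472 · 1/1048576 = 643467/65536.
Numerically: E[X] ≈ 9.818527.

E[X] = C(37,7)·2^(1−C(7,2)) = 643467/65536 ≈ 9.818527.


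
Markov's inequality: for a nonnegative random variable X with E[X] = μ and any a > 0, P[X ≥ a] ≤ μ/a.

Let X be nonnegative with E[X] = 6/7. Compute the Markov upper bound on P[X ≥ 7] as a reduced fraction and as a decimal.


μ = E[X] = 6/7, a = 7.
Markov: P[X ≥ 7] ≤ μ/a = (6/7)/7 = 6/49.
Numerically: ≈ 0.1224.
(Since a = 7 > μ = 0.8571, the bound 6/49 is < 1 and informative.)

P[X ≥ 7] ≤ 6/49 ≈ 0.1224.


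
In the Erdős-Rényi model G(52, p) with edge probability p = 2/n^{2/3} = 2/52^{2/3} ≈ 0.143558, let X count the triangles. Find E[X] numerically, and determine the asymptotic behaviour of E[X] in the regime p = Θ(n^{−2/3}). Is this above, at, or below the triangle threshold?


Number of potential triangles: C(52, 3) = 22100.
Each occurs with probability p³ ≈ (0.143558)³ ≈ 2.95857988e-03.
By linearity: E[X] = C(52, 3)·p³ ≈ 22100 · 2.95857988e-03 ≈ 65.384615.
Since α = 2/3 < 1, p = c/n^{2/3} ≫ 1/n is above the triangle threshold p ~ 1/n. Asymptotically E[X] ~ (c³/6)·n^{3(1−α)} = (2³/6)·n^{1} → ∞; triangles are abundant w.h.p.

E[X] ≈ 65.384615; in regime p = Θ(1/n^{2/3}) E[X] diverges (above the triangle threshold p ~ 1/n).


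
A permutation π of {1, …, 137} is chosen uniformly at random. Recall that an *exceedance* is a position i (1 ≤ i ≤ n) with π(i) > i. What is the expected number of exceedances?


Write X = Σ_{i=1}^{137} X_i, where X_i = 1_{π(i) > i}.
For each fixed i, π(i) is uniform over {1, …, 137} (marginal of a uniform permutation), so P[π(i) > i] = (n − i)/n. Summing: Σ_{i=1}^{137} (n − i)/n = (0 + 1 + … + 136)/137 = 137(137 − 1)/(2·137) = (137 − 1)/2.
Hence E[X] = Σ_{i=1}^{137} (137 − i)/137 = 68 ≈ 68.000.

E[X] = 68 = 68.000.


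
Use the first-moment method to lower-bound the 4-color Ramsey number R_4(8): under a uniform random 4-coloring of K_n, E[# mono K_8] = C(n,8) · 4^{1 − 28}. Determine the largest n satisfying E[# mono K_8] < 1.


We need C(n, 8) · 4^{1 − 28} < 1, i.e. C(n, 8) < 4^{28 − 1} = 18014398509481984.
Check values of n near the boundary:
  n = 405: C(405, 8) = 16745853821188050; 16745853821188050 < 18014398509481984? YES
  n = 406: C(406, 8) = 17082453897995850; 17082453897995850 < 18014398509481984? YES
  n = 407: C(407, 8) = 17424959239309050; 17424959239309050 < 18014398509481984? YES
  n = 408: C(408, 8) = 17773458424095231; 17773458424095231 < 18014398509481984? YES
  n = 409: C(409, 8) = 18128041135797879; 18128041135797879 < 18014398509481984? NO
  n = 410: C(410, 8) = 18488798173326195; 18488798173326195 < 18014398509481984? NO
The largest n with C(n, 8) < 18014398509481984 is n = 408 (where E[X] = 17773458424095231/18014398509481984 ≈ 0.987). Hence R_4(8) > 408, i.e. R_4(8) ≥ 409.

Largest n = 408; hence R_4(8) > 408.


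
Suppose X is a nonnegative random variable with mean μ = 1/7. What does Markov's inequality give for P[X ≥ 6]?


μ = E[X] = 1/7, a = 6.
Markov: P[X ≥ 6] ≤ μ/a = (1/7)/6 = 1/42.
Numerically: ≈ 0.024.
(Since a = 6 > μ = 0.143, the bound 1/42 is < 1 and informative.)

P[X ≥ 6] ≤ 1/42 ≈ 0.024.


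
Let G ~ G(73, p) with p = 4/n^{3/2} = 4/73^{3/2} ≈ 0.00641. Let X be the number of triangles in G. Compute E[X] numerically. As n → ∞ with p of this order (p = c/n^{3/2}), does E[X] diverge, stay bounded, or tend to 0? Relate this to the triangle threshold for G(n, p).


Number of potential triangles: C(73, 3) = 62196.
Each occurs with probability p³ ≈ (0.00641)³ ≈ 2.63771e-07.
By linearity: E[X] = C(73, 3)·p³ ≈ 62196 · 2.63771e-07 ≈ 0.016.
Since α = 3/2 > 1, p = c/n^{3/2} = o(1/n) is below the triangle threshold p ~ 1/n. Asymptotically E[X] ~ (c³/6)·n^{3(1−α)} = (4³/6)·n^{-1.5} → 0, so by Markov's inequality G has no triangles w.h.p.

E[X] ≈ 0.016; in regime p = Θ(1/n^{3/2}) E[X] tends to 0 (below the triangle threshold p ~ 1/n).


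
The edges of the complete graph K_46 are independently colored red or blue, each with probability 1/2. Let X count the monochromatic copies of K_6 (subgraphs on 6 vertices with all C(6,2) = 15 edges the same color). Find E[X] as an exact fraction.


Let X = Σ_S X_S over the C(46, 6) = 9366819 subsets S of size 6, where X_S = 1 if the K_6 on S is monochromatic.
For a fixed S, the K_6 on S has C(6, 2) = 15 edges. P[all 15 edges red] = (1/2)^15, and likewise for blue, so P[monochromatic] = 2·(1/2)^15 = 2^{1 − 15} = 1/16384.
By linearity of expectation: E[X] = C(46, 6) · 2^{1 − 15} = 9366819 · 1/16384 = 9366819/16384.
Numerically: E[X] ≈ 571.705261.

E[X] = C(46,6)·2^(1−C(6,2)) = 9366819/16384 ≈ 571.705261.


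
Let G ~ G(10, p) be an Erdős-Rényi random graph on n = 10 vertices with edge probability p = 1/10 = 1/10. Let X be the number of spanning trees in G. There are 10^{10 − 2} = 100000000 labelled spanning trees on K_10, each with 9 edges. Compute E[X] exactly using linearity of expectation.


K_10 has 10^{10 − 2} = 100000000 labelled spanning trees.
For each such spanning tree H, let X_H = 1 if all 9 edges of H are present in G. Then P[X_H = 1] = p^{9} = (1/10)^{9} = 1/1000000000.
By linearity of expectation: E[X] = Σ_H E[X_H] = 100000000 · p^{9} = 100000000 · 1/1000000000 = 1/10.
Numerically: E[X] ≈ 0.1.

E[X] = 100000000 · (1/10)^{9} = 1/10 ≈ 0.1.


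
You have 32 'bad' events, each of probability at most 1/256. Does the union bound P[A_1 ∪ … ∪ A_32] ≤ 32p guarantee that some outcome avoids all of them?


Union bound: P[∪_{i=1}^{32} A_i] ≤ Σ_i P[A_i] ≤ 32·p = 32·(1/256) = 1/8.
Numerically: 1/8 ≈ 0.1250.
Is 1/8 < 1? YES.
Since P[∪ A_i] ≤ 1/8 < 1, the complement has P[∩ A_i^c] ≥ 1 − 1/8 = 7/8 > 0, so some outcome avoids every A_i.

32·p = 1/8 ≈ 0.1250; existence CERTIFIED by the union bound.


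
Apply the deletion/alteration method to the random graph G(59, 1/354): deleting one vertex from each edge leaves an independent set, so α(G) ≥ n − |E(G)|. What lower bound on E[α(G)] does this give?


E[|E(G)|] = C(59, 2)·p = 1711 · (1/354) = 29/6.
E[α(G)] ≥ n − E[|E(G)|] = 59 − 29/6 = 325/6.
Numerically: ≈ 54.1667.
(This is only a lower bound; the true E[α(G)] may be larger.)

E[α(G)] ≥ 325/6 ≈ 54.1667.


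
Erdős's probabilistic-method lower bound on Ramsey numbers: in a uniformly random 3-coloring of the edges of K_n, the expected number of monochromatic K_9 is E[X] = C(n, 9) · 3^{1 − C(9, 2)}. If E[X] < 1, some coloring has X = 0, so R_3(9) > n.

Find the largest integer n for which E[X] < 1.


We need C(n, 9) · 3^{1 − 36} < 1, i.e. C(n, 9) < 3^{36 − 1} = 50031545098999707.
Check values of n near the boundary:
  n = 299: C(299, 9) = 46610674441390059; 46610674441390059 < 50031545098999707? YES
  n = 300: C(300, 9) = 48052241692154700; 48052241692154700 < 50031545098999707? YES
  n = 301: C(301, 9) = 49533303936090975; 49533303936090975 < 50031545098999707? YES
  n = 302: C(302, 9) = 51054804739588650; 51054804739588650 < 50031545098999707? NO
  n = 303: C(303, 9) = 52617706925494425; 52617706925494425 < 50031545098999707? NO
The largest n with C(n, 9) < 50031545098999707 is n = 301 (where E[X] = 16511101312030325/16677181699666569 ≈ 0.9900). Hence R_3(9) > 301, i.e. R_3(9) ≥ 302.

Largest n = 301; hence R_3(9) > 301.


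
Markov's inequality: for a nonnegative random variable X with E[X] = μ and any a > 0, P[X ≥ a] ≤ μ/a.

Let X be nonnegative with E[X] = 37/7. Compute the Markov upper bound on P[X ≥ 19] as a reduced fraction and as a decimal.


μ = E[X] = 37/7, a = 19.
Markov: P[X ≥ 19] ≤ μ/a = (37/7)/19 = 37/133.
Numerically: ≈ 0.278.
(Since a = 19 > μ = 5.286, the bound 37/133 is < 1 and informative.)

P[X ≥ 19] ≤ 37/133 ≈ 0.278.


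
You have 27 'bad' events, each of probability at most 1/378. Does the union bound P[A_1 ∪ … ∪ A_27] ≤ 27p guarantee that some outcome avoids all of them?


Union bound: P[∪_{i=1}^{27} A_i] ≤ Σ_i P[A_i] ≤ 27·p = 27·(1/378) = 1/14.
Numerically: 1/14 ≈ 0.07143.
Is 1/14 < 1? YES.
Since P[∪ A_i] ≤ 1/14 < 1, the complement has P[∩ A_i^c] ≥ 1 − 1/14 = 13/14 > 0, so some outcome avoids every A_i.

27·p = 1/14 ≈ 0.07143; existence CERTIFIED by the union bound.


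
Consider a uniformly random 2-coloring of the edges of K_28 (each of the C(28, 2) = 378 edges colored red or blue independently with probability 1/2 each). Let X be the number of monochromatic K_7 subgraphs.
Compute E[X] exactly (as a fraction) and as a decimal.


Let X = Σ_S X_S over the C(28, 7) = 1184040 subsets S of size 7, where X_S = 1 if the K_7 on S is monochromatic.
For a fixed S, the K_7 on S has C(7, 2) = 21 edges. P[all 21 edges red] = (1/2)^21, and likewise for blue, so P[monochromatic] = 2·(1/2)^21 = 2^{1 − 21} = 1/1048576.
Summing: E[X] = C(28, 7) · 2^{1 − 21} = 1184040 · 1/1048576 = 148005/131072.
Numerically: E[X] ≈ 1.1292.

E[X] = C(28,7)·2^(1−C(7,2)) = 148005/131072 ≈ 1.1292.


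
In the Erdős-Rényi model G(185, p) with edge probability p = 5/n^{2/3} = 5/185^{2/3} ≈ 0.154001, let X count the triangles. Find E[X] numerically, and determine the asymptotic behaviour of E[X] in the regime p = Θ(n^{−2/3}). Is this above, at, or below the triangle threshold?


Number of potential triangles: C(185, 3) = 1038220.
Each occurs with probability p³ ≈ (0.154001)³ ≈ 3.65230095e-03.
By linearity: E[X] = C(185, 3)·p³ ≈ 1038220 · 3.65230095e-03 ≈ 3791.891892.
Since α = 2/3 < 1, p = c/n^{2/3} ≫ 1/n is above the triangle threshold p ~ 1/n. Asymptotically E[X] ~ (c³/6)·n^{3(1−α)} = (5³/6)·n^{1} → ∞; triangles are abundant w.h.p.

E[X] ≈ 3791.891892; in regime p = Θ(1/n^{2/3}) E[X] diverges (above the triangle threshold p ~ 1/n).


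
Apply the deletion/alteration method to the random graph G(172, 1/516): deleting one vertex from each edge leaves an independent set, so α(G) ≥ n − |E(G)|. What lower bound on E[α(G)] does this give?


E[|E(G)|] = C(172, 2)·p = 14706 · (1/516) = 57/2.
E[α(G)] ≥ n − E[|E(G)|] = 172 − 57/2 = 287/2.
Numerically: ≈ 143.500000.
(This is only a lower bound; the true E[α(G)] may be larger.)

E[α(G)] ≥ 287/2 ≈ 143.500000.


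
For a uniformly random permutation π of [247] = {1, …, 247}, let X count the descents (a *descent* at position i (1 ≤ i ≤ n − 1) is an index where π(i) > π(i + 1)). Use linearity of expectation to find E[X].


Write X = Σ X_I over i = 1, …, 246, with X_I the indicator of one descent.
There are 246 indicators.
For each fixed i, the pair (π(i), π(i+1)) is a uniformly random ordered pair of distinct values from {1, …, 247}; by symmetry P[π(i) > π(i+1)] = 1/2.
By linearity: E[X] = 246 · (1/2) = (247 − 1) · (1/2) = 123 ≈ 123.00000.

E[X] = 123 = 123.00000.


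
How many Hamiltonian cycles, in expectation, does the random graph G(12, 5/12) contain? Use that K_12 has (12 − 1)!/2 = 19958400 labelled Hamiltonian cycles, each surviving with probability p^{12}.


K_12 has (12 − 1)!/2 = 19958400 labelled Hamiltonian cycles.
For each such Hamiltonian cycle H, let X_H = 1 if all 12 edges of H are present in G. Then P[X_H = 1] = p^{12} = (5/12)^{12} = 244140625/8916100448256.
By linearity: E[X] = Σ_H E[X_H] = 19958400 · p^{12} = 19958400 · 244140625/8916100448256 = 469970703125/859963392.
Numerically: E[X] ≈ 546.5.

E[X] = 19958400 · (5/12)^{12} = 469970703125/859963392 ≈ 546.5.


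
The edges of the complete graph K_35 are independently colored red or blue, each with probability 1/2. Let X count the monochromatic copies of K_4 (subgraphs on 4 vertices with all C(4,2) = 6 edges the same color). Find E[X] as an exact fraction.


Let X = Σ_S X_S over the C(35, 4) = 52360 subsets S of size 4, where X_S = 1 if the K_4 on S is monochromatic.
For a fixed S, the K_4 on S has C(4, 2) = 6 edges. P[all 6 edges red] = (1/2)^6, and likewise for blue, so P[monochromatic] = 2·(1/2)^6 = 2^{1 − 6} = 1/32.
Summing: E[X] = C(35, 4) · 2^{1 − 6} = 52360 · 1/32 = 6545/4.
Numerically: E[X] ≈ 1636.250000.

E[X] = C(35,4)·2^(1−C(4,2)) = 6545/4 ≈ 1636.250000.


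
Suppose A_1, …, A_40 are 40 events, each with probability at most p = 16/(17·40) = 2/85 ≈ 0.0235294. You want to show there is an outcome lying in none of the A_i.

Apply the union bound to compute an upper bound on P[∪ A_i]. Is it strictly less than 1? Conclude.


Union bound: P[∪_{i=1}^{40} A_i] ≤ Σ_i P[A_i] ≤ 40·p = 40·(2/85) = 16/17.
Numerically: 16/17 ≈ 0.9411765.
Is 16/17 < 1? YES.
Since P[∪ A_i] ≤ 16/17 < 1, the complement has P[∩ A_i^c] ≥ 1 − 16/17 = 1/17 > 0, so some outcome avoids every A_i.

40·p = 16/17 ≈ 0.9411765; existence CERTIFIED by the union bound.


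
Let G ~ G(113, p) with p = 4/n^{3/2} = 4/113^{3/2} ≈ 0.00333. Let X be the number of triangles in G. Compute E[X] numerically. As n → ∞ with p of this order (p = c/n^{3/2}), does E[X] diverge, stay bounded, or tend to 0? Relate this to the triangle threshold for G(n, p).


Number of potential triangles: C(113, 3) = 234136.
Each occurs with probability p³ ≈ (0.00333)³ ≈ 3.6925550e-08.
By linearity: E[X] = C(113, 3)·p³ ≈ 234136 · 3.6925550e-08 ≈ 0.00865.
Since α = 3/2 > 1, p = c/n^{3/2} = o(1/n) is below the triangle threshold p ~ 1/n. Asymptotically E[X] ~ (c³/6)·n^{3(1−α)} = (4³/6)·n^{-1.5} → 0, so by Markov's inequality G has no triangles w.h.p.

E[X] ≈ 0.00865; in regime p = Θ(1/n^{3/2}) E[X] tends to 0 (below the triangle threshold p ~ 1/n).


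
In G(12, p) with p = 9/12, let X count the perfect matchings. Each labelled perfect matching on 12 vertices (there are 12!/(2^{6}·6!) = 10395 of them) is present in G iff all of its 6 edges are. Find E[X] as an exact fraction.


K_12 has 12!/(2^{6}·6!) = 10395 labelled perfect matchings.
For each such perfect matching H, let X_H = 1 if all 6 edges of H are present in G. Then P[X_H = 1] = p^{6} = (3/4)^{6} = 729/4096.
Summing the indicators: E[X] = Σ_H E[X_H] = 10395 · p^{6} = 10395 · 729/4096 = 7577955/4096.
Numerically: E[X] ≈ 1850.09.

E[X] = 10395 · (3/4)^{6} = 7577955/4096 ≈ 1850.09.


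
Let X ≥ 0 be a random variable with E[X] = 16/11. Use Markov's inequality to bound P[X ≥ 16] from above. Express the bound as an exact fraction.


μ = E[X] = 16/11, a = 16.
Markov: P[X ≥ 16] ≤ μ/a = (16/11)/16 = 1/11.
Numerically: ≈ 0.0909.
(Since a = 16 > μ = 1.4545, the bound 1/11 is < 1 and informative.)

P[X ≥ 16] ≤ 1/11 ≈ 0.0909.


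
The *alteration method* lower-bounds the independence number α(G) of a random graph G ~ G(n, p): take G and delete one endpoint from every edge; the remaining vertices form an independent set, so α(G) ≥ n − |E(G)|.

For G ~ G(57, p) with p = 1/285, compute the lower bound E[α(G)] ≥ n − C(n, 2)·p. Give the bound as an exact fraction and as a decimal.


E[|E(G)|] = C(57, 2)·p = 1596 · (1/285) = 28/5.
E[α(G)] ≥ n − E[|E(G)|] = 57 − 28/5 = 257/5.
Numerically: ≈ 51.40000.
(This is only a lower bound; the true E[α(G)] may be larger.)

E[α(G)] ≥ 257/5 ≈ 51.40000.


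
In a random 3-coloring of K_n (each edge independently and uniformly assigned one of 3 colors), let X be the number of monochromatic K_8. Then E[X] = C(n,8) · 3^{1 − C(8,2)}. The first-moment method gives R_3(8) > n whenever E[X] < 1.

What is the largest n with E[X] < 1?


We need C(n, 8) · 3^{1 − 28} < 1, i.e. C(n, 8) < 3^{28 − 1} = 7625597484987.
Check values of n near the boundary:
  n = 151: C(151, 8) = 5551321138650; 5551321138650 < 7625597484987? YES
  n = 152: C(152, 8) = 5859727868575; 5859727868575 < 7625597484987? YES
  n = 153: C(153, 8) = 6183023199255; 6183023199255 < 7625597484987? YES
  n = 154: C(154, 8) = 6521818990995; 6521818990995 < 7625597484987? YES
  n = 155: C(155, 8) = 6876747915675; 6876747915675 < 7625597484987? YES
  n = 156: C(156, 8) = 7248464019225; 7248464019225 < 7625597484987? YES
  n = 157: C(157, 8) = 7637643295425; 7637643295425 < 7625597484987? NO
The largest n with C(n, 8) < 7625597484987 is n = 156 (where E[X] = 805384891025/847288609443 ≈ 0.9505). Hence R_3(8) > 156, i.e. R_3(8) ≥ 157.

Largest n = 156; hence R_3(8) > 156.


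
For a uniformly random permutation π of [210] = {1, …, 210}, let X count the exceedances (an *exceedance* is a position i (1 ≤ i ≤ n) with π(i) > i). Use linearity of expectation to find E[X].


Write X = Σ_{i=1}^{210} X_i, where X_i = 1_{π(i) > i}.
For each fixed i, π(i) is uniform over {1, …, 210} (marginal of a uniform permutation), so P[π(i) > i] = (n − i)/n. Summing: Σ_{i=1}^{210} (n − i)/n = (0 + 1 + … + 209)/210 = 210(210 − 1)/(2·210) = (210 − 1)/2.
Hence E[X] = Σ_{i=1}^{210} (210 − i)/210 = 209/2 ≈ 104.500000.

E[X] = 209/2 = 104.500000.


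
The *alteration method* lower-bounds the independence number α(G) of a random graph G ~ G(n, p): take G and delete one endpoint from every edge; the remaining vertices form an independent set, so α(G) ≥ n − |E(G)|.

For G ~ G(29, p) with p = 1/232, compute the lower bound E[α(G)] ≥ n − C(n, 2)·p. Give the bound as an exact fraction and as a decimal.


E[|E(G)|] = C(29, 2)·p = 406 · (1/232) = 7/4.
E[α(G)] ≥ n − E[|E(G)|] = 29 − 7/4 = 109/4.
Numerically: ≈ 27.250.
(This is only a lower bound; the true E[α(G)] may be larger.)

E[α(G)] ≥ 109/4 ≈ 27.250.


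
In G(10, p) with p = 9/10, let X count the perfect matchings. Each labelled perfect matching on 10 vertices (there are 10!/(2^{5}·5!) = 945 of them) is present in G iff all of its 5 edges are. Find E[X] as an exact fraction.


K_10 has 10!/(2^{5}·5!) = 945 labelled perfect matchings.
For each such perfect matching H, let X_H = 1 if all 5 edges of H are present in G. Then P[X_H = 1] = p^{5} = (9/10)^{5} = 59049/100000.
By linearity of expectation: E[X] = Σ_H E[X_H] = 945 · p^{5} = 945 · 59049/100000 = 11160261/20000.
Numerically: E[X] ≈ 558.01.

E[X] = 945 · (9/10)^{5} = 11160261/20000 ≈ 558.01.


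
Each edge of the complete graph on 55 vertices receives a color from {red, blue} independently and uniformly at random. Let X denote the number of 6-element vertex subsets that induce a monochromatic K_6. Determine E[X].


Let X = Σ_S X_S over the C(55, 6) = 28989675 subsets S of size 6, where X_S = 1 if the K_6 on S is monochromatic.
For a fixed S, the K_6 on S has C(6, 2) = 15 edges. P[all 15 edges red] = (1/2)^15, and likewise for blue, so P[monochromatic] = 2·(1/2)^15 = 2^{1 − 15} = 1/16384.
By linearity of expectation: E[X] = C(55, 6) · 2^{1 − 15} = 28989675 · 1/16384 = 28989675/16384.
Numerically: E[X] ≈ 1769.38934.

E[X] = C(55,6)·2^(1−C(6,2)) = 28989675/16384 ≈ 1769.38934.


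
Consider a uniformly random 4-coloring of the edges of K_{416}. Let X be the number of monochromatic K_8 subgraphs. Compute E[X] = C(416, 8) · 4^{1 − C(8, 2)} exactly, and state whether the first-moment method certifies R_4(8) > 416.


E[X] = C(416, 8) · 4^{1 − 28} = 20788229335792620 · 4^{−27} = 20788229335792620/18014398509481984.
As a reduced fraction: E[X] = 5197057333948155/4503599627370496 ≈ 1.1540.
Is E[X] < 1? NO.
Since E[X] ≥ 1, the first-moment bound is inconclusive at n = 416; it does NOT by itself certify R_4(8) > 416.

E[X] = 5197057333948155/4503599627370496 ≈ 1.1540; E[X] ≥ 1; first-moment method inconclusive here.


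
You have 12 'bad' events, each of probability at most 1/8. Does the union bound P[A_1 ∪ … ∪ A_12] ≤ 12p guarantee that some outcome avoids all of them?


Union bound: P[∪_{i=1}^{12} A_i] ≤ Σ_i P[A_i] ≤ 12·p = 12·(1/8) = 3/2.
Numerically: 3/2 ≈ 1.500.
Is 3/2 < 1? NO.
Since the bound 3/2 is ≥ 1, the union bound is uninformative here; it does NOT by itself certify existence.

12·p = 3/2 ≈ 1.500; existence NOT certified by the union bound.


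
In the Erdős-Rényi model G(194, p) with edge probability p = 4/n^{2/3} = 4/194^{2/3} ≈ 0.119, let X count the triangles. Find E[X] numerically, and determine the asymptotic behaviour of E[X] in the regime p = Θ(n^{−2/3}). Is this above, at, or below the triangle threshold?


Number of potential triangles: C(194, 3) = 1198144.
Each occurs with probability p³ ≈ (0.119)³ ≈ 1.70050e-03.
By linearity: E[X] = C(194, 3)·p³ ≈ 1198144 · 1.70050e-03 ≈ 2037.443.
Since α = 2/3 < 1, p = c/n^{2/3} ≫ 1/n is above the triangle threshold p ~ 1/n. Asymptotically E[X] ~ (c³/6)·n^{3(1−α)} = (4³/6)·n^{1} → ∞; triangles are abundant w.h.p.

E[X] ≈ 2037.443; in regime p = Θ(1/n^{2/3}) E[X] diverges (above the triangle threshold p ~ 1/n).


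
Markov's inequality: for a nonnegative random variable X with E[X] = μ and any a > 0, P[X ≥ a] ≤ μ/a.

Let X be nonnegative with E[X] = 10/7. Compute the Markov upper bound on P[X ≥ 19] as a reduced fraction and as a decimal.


μ = E[X] = 10/7, a = 19.
Markov: P[X ≥ 19] ≤ μ/a = (10/7)/19 = 10/133.
Numerically: ≈ 0.0752.
(Since a = 19 > μ = 1.4286, the bound 10/133 is < 1 and informative.)

P[X ≥ 19] ≤ 10/133 ≈ 0.0752.


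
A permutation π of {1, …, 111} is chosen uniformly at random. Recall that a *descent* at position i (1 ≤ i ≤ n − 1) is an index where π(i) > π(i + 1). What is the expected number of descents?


Write X = Σ X_I over i = 1, …, 110, with X_I the indicator of one descent.
There are 110 indicators.
For each fixed i, the pair (π(i), π(i+1)) is a uniformly random ordered pair of distinct values from {1, …, 111}; by symmetry P[π(i) > π(i+1)] = 1/2.
By linearity: E[X] = 110 · (1/2) = (111 − 1) · (1/2) = 55 ≈ 55.00000.

E[X] = 55 = 55.00000.
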